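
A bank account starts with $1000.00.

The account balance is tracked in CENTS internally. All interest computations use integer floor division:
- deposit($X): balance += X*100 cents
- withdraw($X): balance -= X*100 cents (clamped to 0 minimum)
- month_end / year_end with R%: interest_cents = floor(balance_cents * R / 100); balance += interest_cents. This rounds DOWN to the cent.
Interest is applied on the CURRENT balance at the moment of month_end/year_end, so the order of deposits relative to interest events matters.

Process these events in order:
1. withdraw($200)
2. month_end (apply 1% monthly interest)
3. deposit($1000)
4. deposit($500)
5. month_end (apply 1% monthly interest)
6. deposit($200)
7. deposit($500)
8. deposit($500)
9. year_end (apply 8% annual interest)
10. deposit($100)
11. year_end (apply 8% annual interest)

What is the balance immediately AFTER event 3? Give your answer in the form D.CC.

After 1 (withdraw($200)): balance=$800.00 total_interest=$0.00
After 2 (month_end (apply 1% monthly interest)): balance=$808.00 total_interest=$8.00
After 3 (deposit($1000)): balance=$1808.00 total_interest=$8.00

Answer: 1808.00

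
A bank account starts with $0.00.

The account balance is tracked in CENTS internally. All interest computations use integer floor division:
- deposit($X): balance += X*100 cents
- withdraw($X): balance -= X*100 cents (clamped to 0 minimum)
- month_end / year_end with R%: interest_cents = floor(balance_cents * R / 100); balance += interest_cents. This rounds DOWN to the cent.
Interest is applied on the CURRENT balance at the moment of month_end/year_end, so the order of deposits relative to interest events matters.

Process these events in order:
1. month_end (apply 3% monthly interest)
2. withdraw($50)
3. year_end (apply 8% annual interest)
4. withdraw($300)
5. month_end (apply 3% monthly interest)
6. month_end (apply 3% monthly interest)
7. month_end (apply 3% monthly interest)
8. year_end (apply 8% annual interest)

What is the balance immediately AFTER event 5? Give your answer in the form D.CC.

After 1 (month_end (apply 3% monthly interest)): balance=$0.00 total_interest=$0.00
After 2 (withdraw($50)): balance=$0.00 total_interest=$0.00
After 3 (year_end (apply 8% annual interest)): balance=$0.00 total_interest=$0.00
After 4 (withdraw($300)): balance=$0.00 total_interest=$0.00
After 5 (month_end (apply 3% monthly interest)): balance=$0.00 total_interest=$0.00

Answer: 0.00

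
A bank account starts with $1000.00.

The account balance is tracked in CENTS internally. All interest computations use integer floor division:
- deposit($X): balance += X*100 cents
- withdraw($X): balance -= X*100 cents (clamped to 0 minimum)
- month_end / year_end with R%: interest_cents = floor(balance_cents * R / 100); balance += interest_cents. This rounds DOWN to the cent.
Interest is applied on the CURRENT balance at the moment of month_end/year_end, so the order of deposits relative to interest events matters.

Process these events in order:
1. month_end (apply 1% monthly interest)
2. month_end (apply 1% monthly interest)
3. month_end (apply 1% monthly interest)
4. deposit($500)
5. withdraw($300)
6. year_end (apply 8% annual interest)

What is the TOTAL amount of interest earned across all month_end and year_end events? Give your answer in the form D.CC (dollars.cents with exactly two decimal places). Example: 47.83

Answer: 128.72

Derivation:
After 1 (month_end (apply 1% monthly interest)): balance=$1010.00 total_interest=$10.00
After 2 (month_end (apply 1% monthly interest)): balance=$1020.10 total_interest=$20.10
After 3 (month_end (apply 1% monthly interest)): balance=$1030.30 total_interest=$30.30
After 4 (deposit($500)): balance=$1530.30 total_interest=$30.30
After 5 (withdraw($300)): balance=$1230.30 total_interest=$30.30
After 6 (year_end (apply 8% annual interest)): balance=$1328.72 total_interest=$128.72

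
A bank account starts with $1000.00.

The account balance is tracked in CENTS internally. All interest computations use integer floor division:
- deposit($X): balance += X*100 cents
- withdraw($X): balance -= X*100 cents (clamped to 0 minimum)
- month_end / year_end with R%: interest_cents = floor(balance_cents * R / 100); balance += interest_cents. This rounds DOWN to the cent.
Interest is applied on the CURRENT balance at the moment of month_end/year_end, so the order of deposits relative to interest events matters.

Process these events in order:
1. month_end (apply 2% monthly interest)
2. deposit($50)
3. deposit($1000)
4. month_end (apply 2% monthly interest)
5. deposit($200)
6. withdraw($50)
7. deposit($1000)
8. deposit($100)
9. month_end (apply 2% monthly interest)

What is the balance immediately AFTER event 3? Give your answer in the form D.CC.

After 1 (month_end (apply 2% monthly interest)): balance=$1020.00 total_interest=$20.00
After 2 (deposit($50)): balance=$1070.00 total_interest=$20.00
After 3 (deposit($1000)): balance=$2070.00 total_interest=$20.00

Answer: 2070.00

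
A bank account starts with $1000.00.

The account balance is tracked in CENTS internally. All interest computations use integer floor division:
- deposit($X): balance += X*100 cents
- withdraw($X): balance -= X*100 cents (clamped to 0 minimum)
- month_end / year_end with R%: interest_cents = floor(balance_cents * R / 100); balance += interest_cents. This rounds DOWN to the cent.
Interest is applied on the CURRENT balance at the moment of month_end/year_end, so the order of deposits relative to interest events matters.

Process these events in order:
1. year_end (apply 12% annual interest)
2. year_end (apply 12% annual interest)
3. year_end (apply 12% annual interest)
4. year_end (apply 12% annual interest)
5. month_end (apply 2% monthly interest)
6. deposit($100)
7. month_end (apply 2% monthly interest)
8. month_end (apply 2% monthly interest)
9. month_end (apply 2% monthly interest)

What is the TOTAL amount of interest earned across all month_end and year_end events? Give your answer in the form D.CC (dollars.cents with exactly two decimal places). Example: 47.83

Answer: 709.32

Derivation:
After 1 (year_end (apply 12% annual interest)): balance=$1120.00 total_interest=$120.00
After 2 (year_end (apply 12% annual interest)): balance=$1254.40 total_interest=$254.40
After 3 (year_end (apply 12% annual interest)): balance=$1404.92 total_interest=$404.92
After 4 (year_end (apply 12% annual interest)): balance=$1573.51 total_interest=$573.51
After 5 (month_end (apply 2% monthly interest)): balance=$1604.98 total_interest=$604.98
After 6 (deposit($100)): balance=$1704.98 total_interest=$604.98
After 7 (month_end (apply 2% monthly interest)): balance=$1739.07 total_interest=$639.07
After 8 (month_end (apply 2% monthly interest)): balance=$1773.85 total_interest=$673.85
After 9 (month_end (apply 2% monthly interest)): balance=$1809.32 total_interest=$709.32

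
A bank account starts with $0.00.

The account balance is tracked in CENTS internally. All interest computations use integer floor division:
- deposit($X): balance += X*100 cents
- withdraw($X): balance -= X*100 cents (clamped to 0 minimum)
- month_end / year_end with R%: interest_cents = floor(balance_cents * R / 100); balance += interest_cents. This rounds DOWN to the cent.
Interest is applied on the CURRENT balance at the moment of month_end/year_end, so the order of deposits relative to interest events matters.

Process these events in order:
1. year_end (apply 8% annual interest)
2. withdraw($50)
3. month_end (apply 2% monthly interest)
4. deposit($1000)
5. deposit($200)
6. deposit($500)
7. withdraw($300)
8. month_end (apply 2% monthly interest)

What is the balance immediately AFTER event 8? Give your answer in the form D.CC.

After 1 (year_end (apply 8% annual interest)): balance=$0.00 total_interest=$0.00
After 2 (withdraw($50)): balance=$0.00 total_interest=$0.00
After 3 (month_end (apply 2% monthly interest)): balance=$0.00 total_interest=$0.00
After 4 (deposit($1000)): balance=$1000.00 total_interest=$0.00
After 5 (deposit($200)): balance=$1200.00 total_interest=$0.00
After 6 (deposit($500)): balance=$1700.00 total_interest=$0.00
After 7 (withdraw($300)): balance=$1400.00 total_interest=$0.00
After 8 (month_end (apply 2% monthly interest)): balance=$1428.00 total_interest=$28.00

Answer: 1428.00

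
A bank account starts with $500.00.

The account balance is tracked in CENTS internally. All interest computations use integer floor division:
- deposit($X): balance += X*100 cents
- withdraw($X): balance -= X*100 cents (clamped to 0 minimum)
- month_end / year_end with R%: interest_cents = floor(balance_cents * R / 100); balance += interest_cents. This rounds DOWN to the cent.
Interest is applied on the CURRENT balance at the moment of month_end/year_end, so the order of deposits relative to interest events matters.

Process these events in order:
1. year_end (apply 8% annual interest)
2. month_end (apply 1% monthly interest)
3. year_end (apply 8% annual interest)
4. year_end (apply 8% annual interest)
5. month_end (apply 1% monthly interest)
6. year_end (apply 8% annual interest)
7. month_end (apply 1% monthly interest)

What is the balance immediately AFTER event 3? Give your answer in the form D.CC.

After 1 (year_end (apply 8% annual interest)): balance=$540.00 total_interest=$40.00
After 2 (month_end (apply 1% monthly interest)): balance=$545.40 total_interest=$45.40
After 3 (year_end (apply 8% annual interest)): balance=$589.03 total_interest=$89.03

Answer: 589.03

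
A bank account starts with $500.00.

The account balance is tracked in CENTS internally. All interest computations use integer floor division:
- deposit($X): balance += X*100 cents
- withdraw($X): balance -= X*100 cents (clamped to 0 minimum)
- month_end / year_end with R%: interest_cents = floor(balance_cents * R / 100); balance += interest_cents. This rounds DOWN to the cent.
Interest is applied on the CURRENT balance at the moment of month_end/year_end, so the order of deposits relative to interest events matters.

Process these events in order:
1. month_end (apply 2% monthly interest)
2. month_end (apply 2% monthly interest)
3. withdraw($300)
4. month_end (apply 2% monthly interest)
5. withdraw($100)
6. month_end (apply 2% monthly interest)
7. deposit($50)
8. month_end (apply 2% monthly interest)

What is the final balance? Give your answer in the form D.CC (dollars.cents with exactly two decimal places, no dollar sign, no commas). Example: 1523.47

After 1 (month_end (apply 2% monthly interest)): balance=$510.00 total_interest=$10.00
After 2 (month_end (apply 2% monthly interest)): balance=$520.20 total_interest=$20.20
After 3 (withdraw($300)): balance=$220.20 total_interest=$20.20
After 4 (month_end (apply 2% monthly interest)): balance=$224.60 total_interest=$24.60
After 5 (withdraw($100)): balance=$124.60 total_interest=$24.60
After 6 (month_end (apply 2% monthly interest)): balance=$127.09 total_interest=$27.09
After 7 (deposit($50)): balance=$177.09 total_interest=$27.09
After 8 (month_end (apply 2% monthly interest)): balance=$180.63 total_interest=$30.63

Answer: 180.63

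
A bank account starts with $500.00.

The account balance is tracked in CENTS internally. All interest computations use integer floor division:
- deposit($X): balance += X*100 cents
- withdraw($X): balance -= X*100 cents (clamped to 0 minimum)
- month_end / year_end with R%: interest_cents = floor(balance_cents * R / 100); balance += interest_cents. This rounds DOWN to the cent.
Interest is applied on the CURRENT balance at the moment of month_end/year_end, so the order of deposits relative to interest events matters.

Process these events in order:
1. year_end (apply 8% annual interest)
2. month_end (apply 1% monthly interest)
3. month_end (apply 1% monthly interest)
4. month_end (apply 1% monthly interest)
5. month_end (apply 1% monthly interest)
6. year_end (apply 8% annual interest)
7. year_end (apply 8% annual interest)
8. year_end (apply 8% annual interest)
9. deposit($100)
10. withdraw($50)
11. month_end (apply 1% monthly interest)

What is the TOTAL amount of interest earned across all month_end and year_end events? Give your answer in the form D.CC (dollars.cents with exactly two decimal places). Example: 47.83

Answer: 215.40

Derivation:
After 1 (year_end (apply 8% annual interest)): balance=$540.00 total_interest=$40.00
After 2 (month_end (apply 1% monthly interest)): balance=$545.40 total_interest=$45.40
After 3 (month_end (apply 1% monthly interest)): balance=$550.85 total_interest=$50.85
After 4 (month_end (apply 1% monthly interest)): balance=$556.35 total_interest=$56.35
After 5 (month_end (apply 1% monthly interest)): balance=$561.91 total_interest=$61.91
After 6 (year_end (apply 8% annual interest)): balance=$606.86 total_interest=$106.86
After 7 (year_end (apply 8% annual interest)): balance=$655.40 total_interest=$155.40
After 8 (year_end (apply 8% annual interest)): balance=$707.83 total_interest=$207.83
After 9 (deposit($100)): balance=$807.83 total_interest=$207.83
After 10 (withdraw($50)): balance=$757.83 total_interest=$207.83
After 11 (month_end (apply 1% monthly interest)): balance=$765.40 total_interest=$215.40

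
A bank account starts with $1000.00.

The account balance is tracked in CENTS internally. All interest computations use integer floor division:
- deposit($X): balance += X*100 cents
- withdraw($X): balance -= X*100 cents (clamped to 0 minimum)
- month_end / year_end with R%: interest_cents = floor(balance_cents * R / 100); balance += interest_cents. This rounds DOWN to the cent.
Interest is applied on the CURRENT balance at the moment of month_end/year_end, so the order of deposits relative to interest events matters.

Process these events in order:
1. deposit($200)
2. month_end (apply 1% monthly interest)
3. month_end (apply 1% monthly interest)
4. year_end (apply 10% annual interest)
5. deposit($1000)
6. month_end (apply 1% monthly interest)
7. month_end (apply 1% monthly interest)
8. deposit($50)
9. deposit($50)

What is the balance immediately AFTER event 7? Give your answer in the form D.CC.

After 1 (deposit($200)): balance=$1200.00 total_interest=$0.00
After 2 (month_end (apply 1% monthly interest)): balance=$1212.00 total_interest=$12.00
After 3 (month_end (apply 1% monthly interest)): balance=$1224.12 total_interest=$24.12
After 4 (year_end (apply 10% annual interest)): balance=$1346.53 total_interest=$146.53
After 5 (deposit($1000)): balance=$2346.53 total_interest=$146.53
After 6 (month_end (apply 1% monthly interest)): balance=$2369.99 total_interest=$169.99
After 7 (month_end (apply 1% monthly interest)): balance=$2393.68 total_interest=$193.68

Answer: 2393.68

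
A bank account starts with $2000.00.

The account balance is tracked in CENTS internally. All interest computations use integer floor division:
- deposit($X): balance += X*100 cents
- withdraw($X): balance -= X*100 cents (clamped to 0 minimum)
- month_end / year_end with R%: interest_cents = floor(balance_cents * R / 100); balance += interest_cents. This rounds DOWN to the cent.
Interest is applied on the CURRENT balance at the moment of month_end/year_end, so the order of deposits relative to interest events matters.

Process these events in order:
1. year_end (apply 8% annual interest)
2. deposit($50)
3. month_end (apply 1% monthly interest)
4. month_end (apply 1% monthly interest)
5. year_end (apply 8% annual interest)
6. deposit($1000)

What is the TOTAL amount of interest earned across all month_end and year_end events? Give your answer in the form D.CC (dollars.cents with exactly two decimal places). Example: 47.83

Answer: 384.77

Derivation:
After 1 (year_end (apply 8% annual interest)): balance=$2160.00 total_interest=$160.00
After 2 (deposit($50)): balance=$2210.00 total_interest=$160.00
After 3 (month_end (apply 1% monthly interest)): balance=$2232.10 total_interest=$182.10
After 4 (month_end (apply 1% monthly interest)): balance=$2254.42 total_interest=$204.42
After 5 (year_end (apply 8% annual interest)): balance=$2434.77 total_interest=$384.77
After 6 (deposit($1000)): balance=$3434.77 total_interest=$384.77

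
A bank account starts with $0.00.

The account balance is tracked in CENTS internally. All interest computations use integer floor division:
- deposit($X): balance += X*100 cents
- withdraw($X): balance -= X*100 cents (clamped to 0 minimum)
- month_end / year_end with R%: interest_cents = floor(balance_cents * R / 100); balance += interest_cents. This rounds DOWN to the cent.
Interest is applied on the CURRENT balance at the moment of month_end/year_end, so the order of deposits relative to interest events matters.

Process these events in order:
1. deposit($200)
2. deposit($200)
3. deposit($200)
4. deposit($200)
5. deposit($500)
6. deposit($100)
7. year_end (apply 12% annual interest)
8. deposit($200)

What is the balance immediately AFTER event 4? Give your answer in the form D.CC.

After 1 (deposit($200)): balance=$200.00 total_interest=$0.00
After 2 (deposit($200)): balance=$400.00 total_interest=$0.00
After 3 (deposit($200)): balance=$600.00 total_interest=$0.00
After 4 (deposit($200)): balance=$800.00 total_interest=$0.00

Answer: 800.00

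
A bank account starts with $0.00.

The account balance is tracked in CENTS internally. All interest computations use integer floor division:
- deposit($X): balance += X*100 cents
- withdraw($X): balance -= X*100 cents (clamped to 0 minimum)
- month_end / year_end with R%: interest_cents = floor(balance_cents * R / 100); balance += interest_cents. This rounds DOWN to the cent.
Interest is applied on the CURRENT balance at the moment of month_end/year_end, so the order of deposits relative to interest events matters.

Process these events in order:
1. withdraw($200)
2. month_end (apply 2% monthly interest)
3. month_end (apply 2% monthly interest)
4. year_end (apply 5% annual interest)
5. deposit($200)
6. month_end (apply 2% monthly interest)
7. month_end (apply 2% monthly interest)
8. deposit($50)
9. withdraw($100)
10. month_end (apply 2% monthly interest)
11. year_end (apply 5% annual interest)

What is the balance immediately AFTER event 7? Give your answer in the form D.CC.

After 1 (withdraw($200)): balance=$0.00 total_interest=$0.00
After 2 (month_end (apply 2% monthly interest)): balance=$0.00 total_interest=$0.00
After 3 (month_end (apply 2% monthly interest)): balance=$0.00 total_interest=$0.00
After 4 (year_end (apply 5% annual interest)): balance=$0.00 total_interest=$0.00
After 5 (deposit($200)): balance=$200.00 total_interest=$0.00
After 6 (month_end (apply 2% monthly interest)): balance=$204.00 total_interest=$4.00
After 7 (month_end (apply 2% monthly interest)): balance=$208.08 total_interest=$8.08

Answer: 208.08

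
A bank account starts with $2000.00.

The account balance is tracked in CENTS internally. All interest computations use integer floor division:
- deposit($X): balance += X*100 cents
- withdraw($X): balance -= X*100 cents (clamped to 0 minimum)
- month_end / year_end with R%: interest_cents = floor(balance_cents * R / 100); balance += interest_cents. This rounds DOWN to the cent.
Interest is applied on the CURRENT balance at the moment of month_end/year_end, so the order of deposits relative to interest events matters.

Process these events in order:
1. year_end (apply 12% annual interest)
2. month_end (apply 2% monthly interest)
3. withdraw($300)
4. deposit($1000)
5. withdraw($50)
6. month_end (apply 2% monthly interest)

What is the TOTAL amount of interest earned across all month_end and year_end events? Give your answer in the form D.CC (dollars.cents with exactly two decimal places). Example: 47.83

Answer: 343.49

Derivation:
After 1 (year_end (apply 12% annual interest)): balance=$2240.00 total_interest=$240.00
After 2 (month_end (apply 2% monthly interest)): balance=$2284.80 total_interest=$284.80
After 3 (withdraw($300)): balance=$1984.80 total_interest=$284.80
After 4 (deposit($1000)): balance=$2984.80 total_interest=$284.80
After 5 (withdraw($50)): balance=$2934.80 total_interest=$284.80
After 6 (month_end (apply 2% monthly interest)): balance=$2993.49 total_interest=$343.49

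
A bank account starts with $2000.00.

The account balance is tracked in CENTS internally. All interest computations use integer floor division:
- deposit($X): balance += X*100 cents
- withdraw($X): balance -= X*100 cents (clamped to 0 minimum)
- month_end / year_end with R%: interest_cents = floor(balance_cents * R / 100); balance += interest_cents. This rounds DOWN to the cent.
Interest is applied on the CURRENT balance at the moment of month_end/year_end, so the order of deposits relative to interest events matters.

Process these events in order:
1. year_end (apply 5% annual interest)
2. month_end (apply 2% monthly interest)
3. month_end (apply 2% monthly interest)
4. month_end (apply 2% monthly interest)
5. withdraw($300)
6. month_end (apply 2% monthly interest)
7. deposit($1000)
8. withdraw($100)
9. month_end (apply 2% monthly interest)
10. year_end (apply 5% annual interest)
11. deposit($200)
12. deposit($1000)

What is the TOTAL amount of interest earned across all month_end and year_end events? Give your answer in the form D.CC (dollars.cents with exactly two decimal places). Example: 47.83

Answer: 470.66

Derivation:
After 1 (year_end (apply 5% annual interest)): balance=$2100.00 total_interest=$100.00
After 2 (month_end (apply 2% monthly interest)): balance=$2142.00 total_interest=$142.00
After 3 (month_end (apply 2% monthly interest)): balance=$2184.84 total_interest=$184.84
After 4 (month_end (apply 2% monthly interest)): balance=$2228.53 total_interest=$228.53
After 5 (withdraw($300)): balance=$1928.53 total_interest=$228.53
After 6 (month_end (apply 2% monthly interest)): balance=$1967.10 total_interest=$267.10
After 7 (deposit($1000)): balance=$2967.10 total_interest=$267.10
After 8 (withdraw($100)): balance=$2867.10 total_interest=$267.10
After 9 (month_end (apply 2% monthly interest)): balance=$2924.44 total_interest=$324.44
After 10 (year_end (apply 5% annual interest)): balance=$3070.66 total_interest=$470.66
After 11 (deposit($200)): balance=$3270.66 total_interest=$470.66
After 12 (deposit($1000)): balance=$4270.66 total_interest=$470.66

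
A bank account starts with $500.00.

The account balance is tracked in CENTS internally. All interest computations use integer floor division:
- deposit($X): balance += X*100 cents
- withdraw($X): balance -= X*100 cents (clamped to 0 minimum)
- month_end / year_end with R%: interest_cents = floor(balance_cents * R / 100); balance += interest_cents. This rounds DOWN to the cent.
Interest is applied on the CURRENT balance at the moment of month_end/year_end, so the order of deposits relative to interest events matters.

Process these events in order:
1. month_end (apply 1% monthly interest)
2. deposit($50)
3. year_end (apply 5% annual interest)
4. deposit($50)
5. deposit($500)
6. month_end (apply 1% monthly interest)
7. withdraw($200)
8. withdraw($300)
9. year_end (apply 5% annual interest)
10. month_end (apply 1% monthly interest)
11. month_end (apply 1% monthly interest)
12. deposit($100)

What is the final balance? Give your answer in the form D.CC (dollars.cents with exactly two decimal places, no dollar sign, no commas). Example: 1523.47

After 1 (month_end (apply 1% monthly interest)): balance=$505.00 total_interest=$5.00
After 2 (deposit($50)): balance=$555.00 total_interest=$5.00
After 3 (year_end (apply 5% annual interest)): balance=$582.75 total_interest=$32.75
After 4 (deposit($50)): balance=$632.75 total_interest=$32.75
After 5 (deposit($500)): balance=$1132.75 total_interest=$32.75
After 6 (month_end (apply 1% monthly interest)): balance=$1144.07 total_interest=$44.07
After 7 (withdraw($200)): balance=$944.07 total_interest=$44.07
After 8 (withdraw($300)): balance=$644.07 total_interest=$44.07
After 9 (year_end (apply 5% annual interest)): balance=$676.27 total_interest=$76.27
After 10 (month_end (apply 1% monthly interest)): balance=$683.03 total_interest=$83.03
After 11 (month_end (apply 1% monthly interest)): balance=$689.86 total_interest=$89.86
After 12 (deposit($100)): balance=$789.86 total_interest=$89.86

Answer: 789.86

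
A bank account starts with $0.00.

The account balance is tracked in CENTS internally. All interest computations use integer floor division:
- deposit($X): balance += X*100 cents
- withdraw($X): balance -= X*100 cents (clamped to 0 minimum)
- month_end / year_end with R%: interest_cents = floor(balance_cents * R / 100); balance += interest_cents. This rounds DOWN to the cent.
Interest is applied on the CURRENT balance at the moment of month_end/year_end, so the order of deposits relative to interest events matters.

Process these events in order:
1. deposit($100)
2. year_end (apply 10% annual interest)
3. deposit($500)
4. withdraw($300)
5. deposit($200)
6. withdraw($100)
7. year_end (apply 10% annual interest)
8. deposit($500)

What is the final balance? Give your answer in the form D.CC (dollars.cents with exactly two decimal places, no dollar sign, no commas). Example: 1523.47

Answer: 951.00

Derivation:
After 1 (deposit($100)): balance=$100.00 total_interest=$0.00
After 2 (year_end (apply 10% annual interest)): balance=$110.00 total_interest=$10.00
After 3 (deposit($500)): balance=$610.00 total_interest=$10.00
After 4 (withdraw($300)): balance=$310.00 total_interest=$10.00
After 5 (deposit($200)): balance=$510.00 total_interest=$10.00
After 6 (withdraw($100)): balance=$410.00 total_interest=$10.00
After 7 (year_end (apply 10% annual interest)): balance=$451.00 total_interest=$51.00
After 8 (deposit($500)): balance=$951.00 total_interest=$51.00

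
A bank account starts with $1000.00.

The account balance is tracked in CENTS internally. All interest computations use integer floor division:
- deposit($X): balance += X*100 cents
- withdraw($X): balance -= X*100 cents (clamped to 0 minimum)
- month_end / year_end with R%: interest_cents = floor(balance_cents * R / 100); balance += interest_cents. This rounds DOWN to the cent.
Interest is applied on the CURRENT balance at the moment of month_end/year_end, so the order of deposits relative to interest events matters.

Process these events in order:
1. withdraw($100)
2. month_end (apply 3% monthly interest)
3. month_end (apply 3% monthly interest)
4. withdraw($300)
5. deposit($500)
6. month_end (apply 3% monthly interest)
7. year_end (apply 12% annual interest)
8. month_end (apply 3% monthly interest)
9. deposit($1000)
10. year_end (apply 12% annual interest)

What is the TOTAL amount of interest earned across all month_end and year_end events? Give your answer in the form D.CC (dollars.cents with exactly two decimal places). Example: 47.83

Answer: 556.79

Derivation:
After 1 (withdraw($100)): balance=$900.00 total_interest=$0.00
After 2 (month_end (apply 3% monthly interest)): balance=$927.00 total_interest=$27.00
After 3 (month_end (apply 3% monthly interest)): balance=$954.81 total_interest=$54.81
After 4 (withdraw($300)): balance=$654.81 total_interest=$54.81
After 5 (deposit($500)): balance=$1154.81 total_interest=$54.81
After 6 (month_end (apply 3% monthly interest)): balance=$1189.45 total_interest=$89.45
After 7 (year_end (apply 12% annual interest)): balance=$1332.18 total_interest=$232.18
After 8 (month_end (apply 3% monthly interest)): balance=$1372.14 total_interest=$272.14
After 9 (deposit($1000)): balance=$2372.14 total_interest=$272.14
After 10 (year_end (apply 12% annual interest)): balance=$2656.79 total_interest=$556.79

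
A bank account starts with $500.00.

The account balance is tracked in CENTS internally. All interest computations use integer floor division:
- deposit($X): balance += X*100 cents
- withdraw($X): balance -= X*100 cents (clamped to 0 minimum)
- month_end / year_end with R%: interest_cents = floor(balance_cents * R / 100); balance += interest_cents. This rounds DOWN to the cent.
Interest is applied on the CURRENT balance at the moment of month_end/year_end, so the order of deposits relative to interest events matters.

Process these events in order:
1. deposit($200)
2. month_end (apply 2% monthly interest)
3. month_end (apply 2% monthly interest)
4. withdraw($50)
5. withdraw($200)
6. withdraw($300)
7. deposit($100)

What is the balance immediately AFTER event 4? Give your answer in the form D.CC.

Answer: 678.28

Derivation:
After 1 (deposit($200)): balance=$700.00 total_interest=$0.00
After 2 (month_end (apply 2% monthly interest)): balance=$714.00 total_interest=$14.00
After 3 (month_end (apply 2% monthly interest)): balance=$728.28 total_interest=$28.28
After 4 (withdraw($50)): balance=$678.28 total_interest=$28.28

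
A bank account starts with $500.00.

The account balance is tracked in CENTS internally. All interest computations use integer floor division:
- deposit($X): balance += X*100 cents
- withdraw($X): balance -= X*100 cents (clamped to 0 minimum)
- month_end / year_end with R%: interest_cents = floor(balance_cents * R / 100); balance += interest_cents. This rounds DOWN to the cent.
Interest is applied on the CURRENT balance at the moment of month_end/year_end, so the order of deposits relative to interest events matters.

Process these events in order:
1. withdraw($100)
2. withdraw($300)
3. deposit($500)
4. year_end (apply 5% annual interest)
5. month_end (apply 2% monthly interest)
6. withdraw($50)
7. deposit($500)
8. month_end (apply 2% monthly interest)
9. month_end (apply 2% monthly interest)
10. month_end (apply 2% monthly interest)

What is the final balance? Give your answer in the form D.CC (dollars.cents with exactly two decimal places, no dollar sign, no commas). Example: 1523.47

Answer: 1159.46

Derivation:
After 1 (withdraw($100)): balance=$400.00 total_interest=$0.00
After 2 (withdraw($300)): balance=$100.00 total_interest=$0.00
After 3 (deposit($500)): balance=$600.00 total_interest=$0.00
After 4 (year_end (apply 5% annual interest)): balance=$630.00 total_interest=$30.00
After 5 (month_end (apply 2% monthly interest)): balance=$642.60 total_interest=$42.60
After 6 (withdraw($50)): balance=$592.60 total_interest=$42.60
After 7 (deposit($500)): balance=$1092.60 total_interest=$42.60
After 8 (month_end (apply 2% monthly interest)): balance=$1114.45 total_interest=$64.45
After 9 (month_end (apply 2% monthly interest)): balance=$1136.73 total_interest=$86.73
After 10 (month_end (apply 2% monthly interest)): balance=$1159.46 total_interest=$109.46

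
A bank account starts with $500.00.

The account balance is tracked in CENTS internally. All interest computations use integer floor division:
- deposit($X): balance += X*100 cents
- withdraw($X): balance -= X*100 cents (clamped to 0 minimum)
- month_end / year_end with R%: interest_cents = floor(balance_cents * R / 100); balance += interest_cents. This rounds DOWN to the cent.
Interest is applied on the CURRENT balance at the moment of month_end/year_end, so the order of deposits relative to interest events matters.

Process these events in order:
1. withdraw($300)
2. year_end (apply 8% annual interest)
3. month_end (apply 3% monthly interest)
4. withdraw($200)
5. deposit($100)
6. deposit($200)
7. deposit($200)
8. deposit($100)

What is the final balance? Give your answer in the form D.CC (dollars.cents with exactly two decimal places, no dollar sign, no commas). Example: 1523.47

After 1 (withdraw($300)): balance=$200.00 total_interest=$0.00
After 2 (year_end (apply 8% annual interest)): balance=$216.00 total_interest=$16.00
After 3 (month_end (apply 3% monthly interest)): balance=$222.48 total_interest=$22.48
After 4 (withdraw($200)): balance=$22.48 total_interest=$22.48
After 5 (deposit($100)): balance=$122.48 total_interest=$22.48
After 6 (deposit($200)): balance=$322.48 total_interest=$22.48
After 7 (deposit($200)): balance=$522.48 total_interest=$22.48
After 8 (deposit($100)): balance=$622.48 total_interest=$22.48

Answer: 622.48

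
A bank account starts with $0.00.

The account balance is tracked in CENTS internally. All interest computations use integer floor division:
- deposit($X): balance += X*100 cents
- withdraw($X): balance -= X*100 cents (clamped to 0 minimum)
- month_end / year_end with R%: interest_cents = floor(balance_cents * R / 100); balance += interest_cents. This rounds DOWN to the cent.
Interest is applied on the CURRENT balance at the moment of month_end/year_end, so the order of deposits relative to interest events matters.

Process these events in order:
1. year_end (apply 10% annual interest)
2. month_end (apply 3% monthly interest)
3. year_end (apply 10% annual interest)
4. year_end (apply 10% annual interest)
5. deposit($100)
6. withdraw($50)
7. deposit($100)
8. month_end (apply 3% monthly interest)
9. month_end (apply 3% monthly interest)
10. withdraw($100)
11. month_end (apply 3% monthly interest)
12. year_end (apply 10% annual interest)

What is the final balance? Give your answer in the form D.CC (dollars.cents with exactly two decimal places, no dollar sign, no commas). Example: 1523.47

After 1 (year_end (apply 10% annual interest)): balance=$0.00 total_interest=$0.00
After 2 (month_end (apply 3% monthly interest)): balance=$0.00 total_interest=$0.00
After 3 (year_end (apply 10% annual interest)): balance=$0.00 total_interest=$0.00
After 4 (year_end (apply 10% annual interest)): balance=$0.00 total_interest=$0.00
After 5 (deposit($100)): balance=$100.00 total_interest=$0.00
After 6 (withdraw($50)): balance=$50.00 total_interest=$0.00
After 7 (deposit($100)): balance=$150.00 total_interest=$0.00
After 8 (month_end (apply 3% monthly interest)): balance=$154.50 total_interest=$4.50
After 9 (month_end (apply 3% monthly interest)): balance=$159.13 total_interest=$9.13
After 10 (withdraw($100)): balance=$59.13 total_interest=$9.13
After 11 (month_end (apply 3% monthly interest)): balance=$60.90 total_interest=$10.90
After 12 (year_end (apply 10% annual interest)): balance=$66.99 total_interest=$16.99

Answer: 66.99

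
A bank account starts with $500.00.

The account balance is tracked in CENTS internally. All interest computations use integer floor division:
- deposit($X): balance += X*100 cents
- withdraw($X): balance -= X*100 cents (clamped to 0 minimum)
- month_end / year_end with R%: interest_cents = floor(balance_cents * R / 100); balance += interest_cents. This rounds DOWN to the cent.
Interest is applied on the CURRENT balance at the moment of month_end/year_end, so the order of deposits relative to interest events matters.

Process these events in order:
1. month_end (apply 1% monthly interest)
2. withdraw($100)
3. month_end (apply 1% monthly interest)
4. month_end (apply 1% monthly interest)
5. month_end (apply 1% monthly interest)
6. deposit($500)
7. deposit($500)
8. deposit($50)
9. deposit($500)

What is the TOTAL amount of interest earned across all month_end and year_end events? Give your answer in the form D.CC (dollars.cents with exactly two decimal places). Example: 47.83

Answer: 17.27

Derivation:
After 1 (month_end (apply 1% monthly interest)): balance=$505.00 total_interest=$5.00
After 2 (withdraw($100)): balance=$405.00 total_interest=$5.00
After 3 (month_end (apply 1% monthly interest)): balance=$409.05 total_interest=$9.05
After 4 (month_end (apply 1% monthly interest)): balance=$413.14 total_interest=$13.14
After 5 (month_end (apply 1% monthly interest)): balance=$417.27 total_interest=$17.27
After 6 (deposit($500)): balance=$917.27 total_interest=$17.27
After 7 (deposit($500)): balance=$1417.27 total_interest=$17.27
After 8 (deposit($50)): balance=$1467.27 total_interest=$17.27
After 9 (deposit($500)): balance=$1967.27 total_interest=$17.27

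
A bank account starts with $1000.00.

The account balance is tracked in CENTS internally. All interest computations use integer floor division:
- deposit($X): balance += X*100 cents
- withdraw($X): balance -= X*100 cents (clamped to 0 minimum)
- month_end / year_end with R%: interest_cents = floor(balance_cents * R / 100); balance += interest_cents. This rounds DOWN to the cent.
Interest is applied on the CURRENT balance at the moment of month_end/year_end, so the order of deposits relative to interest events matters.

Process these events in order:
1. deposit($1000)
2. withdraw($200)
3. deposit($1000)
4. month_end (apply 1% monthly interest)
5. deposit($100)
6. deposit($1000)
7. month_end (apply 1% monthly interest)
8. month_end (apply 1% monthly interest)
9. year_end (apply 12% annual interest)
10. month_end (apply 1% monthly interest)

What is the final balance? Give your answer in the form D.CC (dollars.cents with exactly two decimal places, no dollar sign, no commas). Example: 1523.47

After 1 (deposit($1000)): balance=$2000.00 total_interest=$0.00
After 2 (withdraw($200)): balance=$1800.00 total_interest=$0.00
After 3 (deposit($1000)): balance=$2800.00 total_interest=$0.00
After 4 (month_end (apply 1% monthly interest)): balance=$2828.00 total_interest=$28.00
After 5 (deposit($100)): balance=$2928.00 total_interest=$28.00
After 6 (deposit($1000)): balance=$3928.00 total_interest=$28.00
After 7 (month_end (apply 1% monthly interest)): balance=$3967.28 total_interest=$67.28
After 8 (month_end (apply 1% monthly interest)): balance=$4006.95 total_interest=$106.95
After 9 (year_end (apply 12% annual interest)): balance=$4487.78 total_interest=$587.78
After 10 (month_end (apply 1% monthly interest)): balance=$4532.65 total_interest=$632.65

Answer: 4532.65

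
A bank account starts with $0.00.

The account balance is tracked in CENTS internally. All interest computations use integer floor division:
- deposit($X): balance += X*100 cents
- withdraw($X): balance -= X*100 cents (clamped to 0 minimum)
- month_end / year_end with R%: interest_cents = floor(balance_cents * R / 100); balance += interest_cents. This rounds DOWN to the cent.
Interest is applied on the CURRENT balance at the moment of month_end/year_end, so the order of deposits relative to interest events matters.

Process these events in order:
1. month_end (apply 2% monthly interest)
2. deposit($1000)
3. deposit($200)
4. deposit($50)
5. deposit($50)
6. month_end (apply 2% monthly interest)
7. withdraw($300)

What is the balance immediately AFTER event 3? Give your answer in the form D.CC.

After 1 (month_end (apply 2% monthly interest)): balance=$0.00 total_interest=$0.00
After 2 (deposit($1000)): balance=$1000.00 total_interest=$0.00
After 3 (deposit($200)): balance=$1200.00 total_interest=$0.00

Answer: 1200.00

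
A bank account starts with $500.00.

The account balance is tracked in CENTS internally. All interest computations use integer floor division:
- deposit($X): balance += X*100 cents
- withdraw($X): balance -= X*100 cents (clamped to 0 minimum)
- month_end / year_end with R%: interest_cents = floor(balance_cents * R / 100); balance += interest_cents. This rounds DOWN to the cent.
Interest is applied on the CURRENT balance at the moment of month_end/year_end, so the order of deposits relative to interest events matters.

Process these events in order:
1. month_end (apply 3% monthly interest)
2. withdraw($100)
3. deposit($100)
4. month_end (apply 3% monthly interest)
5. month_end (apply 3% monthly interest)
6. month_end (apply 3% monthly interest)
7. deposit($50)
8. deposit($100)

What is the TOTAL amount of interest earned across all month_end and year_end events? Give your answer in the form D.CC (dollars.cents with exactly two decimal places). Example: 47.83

After 1 (month_end (apply 3% monthly interest)): balance=$515.00 total_interest=$15.00
After 2 (withdraw($100)): balance=$415.00 total_interest=$15.00
After 3 (deposit($100)): balance=$515.00 total_interest=$15.00
After 4 (month_end (apply 3% monthly interest)): balance=$530.45 total_interest=$30.45
After 5 (month_end (apply 3% monthly interest)): balance=$546.36 total_interest=$46.36
After 6 (month_end (apply 3% monthly interest)): balance=$562.75 total_interest=$62.75
After 7 (deposit($50)): balance=$612.75 total_interest=$62.75
After 8 (deposit($100)): balance=$712.75 total_interest=$62.75

Answer: 62.75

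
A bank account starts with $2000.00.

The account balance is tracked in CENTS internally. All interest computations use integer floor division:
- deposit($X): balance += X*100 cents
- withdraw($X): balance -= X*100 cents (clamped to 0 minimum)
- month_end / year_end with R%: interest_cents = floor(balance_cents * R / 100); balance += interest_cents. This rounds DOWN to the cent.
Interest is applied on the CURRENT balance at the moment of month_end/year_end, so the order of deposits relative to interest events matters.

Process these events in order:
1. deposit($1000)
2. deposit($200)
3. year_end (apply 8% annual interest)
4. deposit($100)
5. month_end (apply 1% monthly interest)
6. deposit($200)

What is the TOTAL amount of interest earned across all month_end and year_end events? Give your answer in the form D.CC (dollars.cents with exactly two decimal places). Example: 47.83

Answer: 291.56

Derivation:
After 1 (deposit($1000)): balance=$3000.00 total_interest=$0.00
After 2 (deposit($200)): balance=$3200.00 total_interest=$0.00
After 3 (year_end (apply 8% annual interest)): balance=$3456.00 total_interest=$256.00
After 4 (deposit($100)): balance=$3556.00 total_interest=$256.00
After 5 (month_end (apply 1% monthly interest)): balance=$3591.56 total_interest=$291.56
After 6 (deposit($200)): balance=$3791.56 total_interest=$291.56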